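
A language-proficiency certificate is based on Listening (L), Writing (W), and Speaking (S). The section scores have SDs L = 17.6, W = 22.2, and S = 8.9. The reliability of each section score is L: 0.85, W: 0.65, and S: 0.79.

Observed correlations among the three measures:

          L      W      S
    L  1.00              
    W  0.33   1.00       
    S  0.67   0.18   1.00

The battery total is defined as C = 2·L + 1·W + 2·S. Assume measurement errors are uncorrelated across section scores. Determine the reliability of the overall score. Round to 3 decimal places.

0.880

Var(C) = 2²·17.6² + 22.2² + 2²·8.9² + 2·[2·17.6·22.2·0.33 + 4·17.6·8.9·0.67 + 2·22.2·8.9·0.18] = 2048.72 + 1497.6 = 3546.32.
Under uncorrelated errors the observed covariances equal the true-score covariances, so only the own-variance terms attenuate.
True-score variance = [2²·17.6²·0.85 + 22.2²·0.65 + 2²·8.9²·0.79] + 1497.6 = 1623.83 + 1497.6 = 3121.43.
Reliability = 3121.43 / 3546.32 = 0.880.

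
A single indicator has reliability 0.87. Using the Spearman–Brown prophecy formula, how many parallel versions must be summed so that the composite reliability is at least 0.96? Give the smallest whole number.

k ≥ ρ*(1−ρ₁)/(ρ₁(1−ρ*)) = 0.96·0.13 / (0.87·0.04) = 3.586.
Smallest integer k = 4.

4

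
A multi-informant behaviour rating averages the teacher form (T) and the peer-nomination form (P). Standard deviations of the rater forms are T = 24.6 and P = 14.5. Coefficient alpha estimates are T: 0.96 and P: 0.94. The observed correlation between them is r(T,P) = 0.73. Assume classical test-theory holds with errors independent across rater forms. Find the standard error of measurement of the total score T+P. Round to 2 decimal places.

Var(total) = 815.41 + 520.782 = 1336.19.
True-score variance = 778.589 + 520.782 = 1299.37, so reliability = 0.9724.
Error variance = 1336.19 − 1299.37 = 36.8214; SEM = √36.8214 = 6.07.

6.07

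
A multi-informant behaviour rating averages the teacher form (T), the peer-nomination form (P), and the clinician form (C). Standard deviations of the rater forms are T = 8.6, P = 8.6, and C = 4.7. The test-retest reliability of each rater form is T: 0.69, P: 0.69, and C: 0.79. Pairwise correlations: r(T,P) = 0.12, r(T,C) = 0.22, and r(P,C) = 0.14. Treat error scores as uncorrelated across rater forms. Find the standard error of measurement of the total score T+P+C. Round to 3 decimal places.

7.106

Var(total) = 170.01 + 46.8528 = 216.863.
True-score variance = 119.516 + 46.8528 = 166.369, so reliability = 0.7672.
Error variance = 216.863 − 166.369 = 50.4941; SEM = √50.4941 = 7.106.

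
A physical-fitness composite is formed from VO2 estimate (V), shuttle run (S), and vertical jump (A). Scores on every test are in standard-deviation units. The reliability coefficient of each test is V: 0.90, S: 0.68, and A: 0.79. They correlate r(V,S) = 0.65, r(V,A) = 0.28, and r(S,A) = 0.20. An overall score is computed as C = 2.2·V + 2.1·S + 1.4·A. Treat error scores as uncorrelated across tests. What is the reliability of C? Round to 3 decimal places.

0.885

Var(C) = 2.2² + 2.1² + 1.4² + 2·[4.62·0.65 + 3.08·0.28 + 2.94·0.20] = 11.21 + 8.9068 = 20.1168.
With uncorrelated errors the cross-covariances are all true-score covariance, so they carry over unchanged; only the diagonal terms shrink to ρᵢσᵢ².
True-score variance = [2.2²·0.90 + 2.1²·0.68 + 1.4²·0.79] + 8.9068 = 8.9032 + 8.9068 = 17.81.
Reliability = 17.81 / 20.1168 = 0.885.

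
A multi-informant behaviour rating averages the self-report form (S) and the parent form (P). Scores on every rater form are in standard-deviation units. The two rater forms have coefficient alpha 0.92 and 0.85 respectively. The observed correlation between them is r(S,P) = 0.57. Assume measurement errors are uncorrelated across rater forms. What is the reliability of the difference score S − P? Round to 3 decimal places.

Var(S−P) = 1 + 1 − 2·0.57 = 2 − 1.14 = 0.86.
Under uncorrelated errors the observed covariances equal the true-score covariances, so only the own-variance terms attenuate.
True-score variance = [0.92 + 0.85] − 1.14 = 1.77 − 1.14 = 0.63.
Reliability = 0.63 / 0.86 = 0.733.

0.733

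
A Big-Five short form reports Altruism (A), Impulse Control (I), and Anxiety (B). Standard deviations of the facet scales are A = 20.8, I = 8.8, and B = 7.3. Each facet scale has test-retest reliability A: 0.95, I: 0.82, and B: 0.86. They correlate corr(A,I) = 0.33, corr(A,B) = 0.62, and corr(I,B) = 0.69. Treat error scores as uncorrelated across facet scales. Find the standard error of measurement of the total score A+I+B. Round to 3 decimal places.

Var(total) = 563.37 + 397.739 = 961.109.
True-score variance = 520.338 + 397.739 = 918.077, so reliability = 0.9552.
Error variance = 961.109 − 918.077 = 43.0318; SEM = √43.0318 = 6.560.

6.560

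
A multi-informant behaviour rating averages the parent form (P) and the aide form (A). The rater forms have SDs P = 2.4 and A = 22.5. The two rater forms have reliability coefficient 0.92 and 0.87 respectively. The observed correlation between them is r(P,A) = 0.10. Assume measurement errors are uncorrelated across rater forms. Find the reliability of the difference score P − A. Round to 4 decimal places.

0.8678

Var(P−A) = 2.4² + 22.5² − 2·2.4·22.5·0.10 = 512.01 − 10.8 = 501.21.
Because errors are independent across components, Cov(Tᵢ,Tⱼ) = Cov(Xᵢ,Xⱼ); the off-diagonal part of the true-score variance is the same as above.
True-score variance = [2.4²·0.92 + 22.5²·0.87] − 10.8 = 445.737 − 10.8 = 434.937.
Reliability = 434.937 / 501.21 = 0.8678.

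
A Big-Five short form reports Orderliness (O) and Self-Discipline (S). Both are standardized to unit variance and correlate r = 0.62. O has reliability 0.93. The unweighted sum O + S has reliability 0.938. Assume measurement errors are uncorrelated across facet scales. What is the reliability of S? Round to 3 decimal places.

Var(O+S) = 2 + 2·0.62 = 3.240.
True-score variance = ρ_O + ρ_S + 2·0.62, so 0.938 = (0.93 + ρ_S + 1.24) / 3.240.
ρ_S = 0.938·3.240 − 0.93 − 1.24 = 0.869.

0.869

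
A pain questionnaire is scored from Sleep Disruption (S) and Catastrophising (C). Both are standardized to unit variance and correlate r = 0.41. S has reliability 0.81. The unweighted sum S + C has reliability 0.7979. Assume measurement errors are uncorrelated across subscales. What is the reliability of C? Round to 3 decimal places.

Var(S+C) = 2 + 2·0.41 = 2.820.
True-score variance = ρ_S + ρ_C + 2·0.41, so 0.7979 = (0.81 + ρ_C + 0.82) / 2.820.
ρ_C = 0.7979·2.820 − 0.81 − 0.82 = 0.620.

0.620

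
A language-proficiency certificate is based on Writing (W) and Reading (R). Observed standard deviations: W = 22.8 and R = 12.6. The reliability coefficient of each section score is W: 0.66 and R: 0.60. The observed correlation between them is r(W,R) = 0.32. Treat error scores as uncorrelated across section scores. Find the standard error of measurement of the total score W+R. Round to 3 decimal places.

Var(total) = 678.6 + 183.859 = 862.459.
True-score variance = 438.35 + 183.859 = 622.21, so reliability = 0.7214.
Error variance = 862.459 − 622.21 = 240.25; SEM = √240.25 = 15.500.

15.500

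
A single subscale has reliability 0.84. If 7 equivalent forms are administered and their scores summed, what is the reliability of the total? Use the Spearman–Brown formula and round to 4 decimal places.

ρ_k = kρ / (1 + (k−1)ρ) = 7·0.84 / (1 + 6·0.84) = 5.880 / 6.040 = 0.9735.

0.9735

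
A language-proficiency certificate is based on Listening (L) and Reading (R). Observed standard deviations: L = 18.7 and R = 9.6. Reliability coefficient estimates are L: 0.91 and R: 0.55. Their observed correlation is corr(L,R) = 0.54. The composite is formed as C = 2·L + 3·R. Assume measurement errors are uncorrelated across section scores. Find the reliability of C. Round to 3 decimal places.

0.853

Var(C) = 2²·18.7² + 3²·9.6² + 2·[6·18.7·9.6·0.54] = 2228.2 + 1163.29 = 3391.49.
With uncorrelated errors the cross-covariances are all true-score covariance, so they carry over unchanged; only the diagonal terms shrink to ρᵢσᵢ².
True-score variance = [2²·18.7²·0.91 + 3²·9.6²·0.55] + 1163.29 = 1729.06 + 1163.29 = 2892.35.
Reliability = 2892.35 / 3391.49 = 0.853.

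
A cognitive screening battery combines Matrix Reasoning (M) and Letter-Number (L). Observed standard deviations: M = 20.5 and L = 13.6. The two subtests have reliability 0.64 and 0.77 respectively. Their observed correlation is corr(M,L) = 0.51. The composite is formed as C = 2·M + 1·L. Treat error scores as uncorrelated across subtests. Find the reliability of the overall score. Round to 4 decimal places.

Var(C) = 2²·20.5² + 13.6² + 2·[2·20.5·13.6·0.51] = 1865.96 + 568.752 = 2434.71.
Because errors are independent across components, Cov(Tᵢ,Tⱼ) = Cov(Xᵢ,Xⱼ); the off-diagonal part of the true-score variance is the same as above.
True-score variance = [2²·20.5²·0.64 + 13.6²·0.77] + 568.752 = 1218.26 + 568.752 = 1787.01.
Reliability = 1787.01 / 2434.71 = 0.7340.

0.7340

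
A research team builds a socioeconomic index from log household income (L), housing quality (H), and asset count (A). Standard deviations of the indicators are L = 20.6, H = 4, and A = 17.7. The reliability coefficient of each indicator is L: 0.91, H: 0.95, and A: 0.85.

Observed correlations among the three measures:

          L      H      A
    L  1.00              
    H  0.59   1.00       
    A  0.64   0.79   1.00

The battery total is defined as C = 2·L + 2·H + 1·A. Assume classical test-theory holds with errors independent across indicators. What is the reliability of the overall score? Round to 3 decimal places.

Var(C) = 2²·20.6² + 2²·4² + 17.7² + 2·[4·20.6·4·0.59 + 2·20.6·17.7·0.64 + 2·4·17.7·0.79] = 2074.73 + 1546.08 = 3620.81.
Because errors are independent across components, Cov(Tᵢ,Tⱼ) = Cov(Xᵢ,Xⱼ); the off-diagonal part of the true-score variance is the same as above.
True-score variance = [2²·20.6²·0.91 + 2²·4²·0.95 + 17.7²·0.85] + 1546.08 = 1871.77 + 1546.08 = 3417.85.
Reliability = 3417.85 / 3620.81 = 0.944.

0.944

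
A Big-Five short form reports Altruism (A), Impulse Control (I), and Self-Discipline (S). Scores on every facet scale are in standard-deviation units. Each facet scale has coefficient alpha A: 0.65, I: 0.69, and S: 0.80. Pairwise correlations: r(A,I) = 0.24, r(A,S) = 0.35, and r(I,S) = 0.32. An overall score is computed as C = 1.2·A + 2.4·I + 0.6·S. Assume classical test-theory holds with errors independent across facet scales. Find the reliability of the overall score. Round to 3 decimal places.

0.772

Var(C) = 1.2² + 2.4² + 0.6² + 2·[2.88·0.24 + 0.72·0.35 + 1.44·0.32] = 7.56 + 2.808 = 10.368.
Because errors are independent across components, Cov(Tᵢ,Tⱼ) = Cov(Xᵢ,Xⱼ); the off-diagonal part of the true-score variance is the same as above.
True-score variance = [1.2²·0.65 + 2.4²·0.69 + 0.6²·0.80] + 2.808 = 5.1984 + 2.808 = 8.0064.
Reliability = 8.0064 / 10.368 = 0.772.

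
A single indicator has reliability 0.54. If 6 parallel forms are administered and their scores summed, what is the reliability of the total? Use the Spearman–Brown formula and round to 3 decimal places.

ρ_k = kρ / (1 + (k−1)ρ) = 6·0.54 / (1 + 5·0.54) = 3.240 / 3.700 = 0.876.

0.876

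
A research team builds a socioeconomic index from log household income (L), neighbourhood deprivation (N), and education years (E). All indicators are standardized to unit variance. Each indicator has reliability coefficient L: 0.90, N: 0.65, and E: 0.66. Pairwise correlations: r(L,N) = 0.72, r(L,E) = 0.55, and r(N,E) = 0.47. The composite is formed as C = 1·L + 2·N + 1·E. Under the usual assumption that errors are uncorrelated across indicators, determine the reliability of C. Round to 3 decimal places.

0.845

Var(C) = 1 + 2² + 1 + 2·[2·0.72 + 0.55 + 2·0.47] = 6 + 5.86 = 11.86.
Because errors are independent across components, Cov(Tᵢ,Tⱼ) = Cov(Xᵢ,Xⱼ); the off-diagonal part of the true-score variance is the same as above.
True-score variance = [0.90 + 2²·0.65 + 0.66] + 5.86 = 4.16 + 5.86 = 10.02.
Reliability = 10.02 / 11.86 = 0.845.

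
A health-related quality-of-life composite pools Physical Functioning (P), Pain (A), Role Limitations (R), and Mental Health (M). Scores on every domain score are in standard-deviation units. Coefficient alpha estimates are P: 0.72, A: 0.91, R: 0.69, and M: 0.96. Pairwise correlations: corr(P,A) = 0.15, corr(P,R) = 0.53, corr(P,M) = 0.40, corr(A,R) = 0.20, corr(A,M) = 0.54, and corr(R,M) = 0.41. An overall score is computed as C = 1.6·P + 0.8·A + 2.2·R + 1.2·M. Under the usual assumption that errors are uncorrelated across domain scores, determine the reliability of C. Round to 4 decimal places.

Var(C) = 1.6² + 0.8² + 2.2² + 1.2² + 2·[1.28·0.15 + 3.52·0.53 + 1.92·0.40 + 1.76·0.20 + 0.96·0.54 + 2.64·0.41] = 9.48 + 9.5568 = 19.0368.
Because errors are independent across components, Cov(Tᵢ,Tⱼ) = Cov(Xᵢ,Xⱼ); the off-diagonal part of the true-score variance is the same as above.
True-score variance = [1.6²·0.72 + 0.8²·0.91 + 2.2²·0.69 + 1.2²·0.96] + 9.5568 = 7.1476 + 9.5568 = 16.7044.
Reliability = 16.7044 / 19.0368 = 0.8775.

0.8775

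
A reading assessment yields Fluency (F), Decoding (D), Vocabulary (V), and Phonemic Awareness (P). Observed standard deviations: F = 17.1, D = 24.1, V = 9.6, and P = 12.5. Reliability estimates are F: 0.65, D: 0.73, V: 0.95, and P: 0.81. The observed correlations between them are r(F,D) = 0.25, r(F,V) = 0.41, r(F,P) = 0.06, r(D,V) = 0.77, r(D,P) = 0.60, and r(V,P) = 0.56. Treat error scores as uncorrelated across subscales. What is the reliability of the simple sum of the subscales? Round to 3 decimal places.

0.875

Var(F+D+V+P) = 17.1² + 24.1² + 9.6² + 12.5² + 2·[17.1·24.1·0.25 + 17.1·9.6·0.41 + 17.1·12.5·0.06 + 24.1·9.6·0.77 + 24.1·12.5·0.60 + 9.6·12.5·0.56] = 1121.63 + 1218.51 = 2340.14.
Because errors are independent across components, Cov(Tᵢ,Tⱼ) = Cov(Xᵢ,Xⱼ); the off-diagonal part of the true-score variance is the same as above.
True-score variance = [17.1²·0.65 + 24.1²·0.73 + 9.6²·0.95 + 12.5²·0.81] + 1218.51 = 828.172 + 1218.51 = 2046.68.
Reliability = 2046.68 / 2340.14 = 0.875.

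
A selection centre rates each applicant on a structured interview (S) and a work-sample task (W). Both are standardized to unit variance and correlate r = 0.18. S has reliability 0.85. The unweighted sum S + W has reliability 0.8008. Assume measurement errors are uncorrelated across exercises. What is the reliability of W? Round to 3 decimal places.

0.680

Var(S+W) = 2 + 2·0.18 = 2.360.
True-score variance = ρ_S + ρ_W + 2·0.18, so 0.8008 = (0.85 + ρ_W + 0.36) / 2.360.
ρ_W = 0.8008·2.360 − 0.85 − 0.36 = 0.680.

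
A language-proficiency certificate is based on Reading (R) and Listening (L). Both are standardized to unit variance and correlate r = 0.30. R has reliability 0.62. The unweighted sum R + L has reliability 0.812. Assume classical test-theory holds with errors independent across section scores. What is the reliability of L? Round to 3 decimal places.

0.891

Var(R+L) = 2 + 2·0.30 = 2.600.
True-score variance = ρ_R + ρ_L + 2·0.30, so 0.812 = (0.62 + ρ_L + 0.60) / 2.600.
ρ_L = 0.812·2.600 − 0.62 − 0.60 = 0.891.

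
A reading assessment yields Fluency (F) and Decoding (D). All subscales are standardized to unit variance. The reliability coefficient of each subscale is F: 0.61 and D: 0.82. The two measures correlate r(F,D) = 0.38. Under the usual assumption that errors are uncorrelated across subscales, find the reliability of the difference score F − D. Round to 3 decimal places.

Var(F−D) = 1 + 1 − 2·0.38 = 2 − 0.76 = 1.24.
With uncorrelated errors the cross-covariances are all true-score covariance, so they carry over unchanged; only the diagonal terms shrink to ρᵢσᵢ².
True-score variance = [0.61 + 0.82] − 0.76 = 1.43 − 0.76 = 0.67.
Reliability = 0.67 / 1.24 = 0.540.

0.540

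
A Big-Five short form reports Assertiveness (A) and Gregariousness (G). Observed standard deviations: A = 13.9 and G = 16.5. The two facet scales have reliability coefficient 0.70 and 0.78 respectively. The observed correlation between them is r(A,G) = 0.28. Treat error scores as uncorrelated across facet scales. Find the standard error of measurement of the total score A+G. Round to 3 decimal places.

10.856

Var(total) = 465.46 + 128.436 = 593.896.
True-score variance = 347.602 + 128.436 = 476.038, so reliability = 0.8016.
Error variance = 593.896 − 476.038 = 117.858; SEM = √117.858 = 10.856.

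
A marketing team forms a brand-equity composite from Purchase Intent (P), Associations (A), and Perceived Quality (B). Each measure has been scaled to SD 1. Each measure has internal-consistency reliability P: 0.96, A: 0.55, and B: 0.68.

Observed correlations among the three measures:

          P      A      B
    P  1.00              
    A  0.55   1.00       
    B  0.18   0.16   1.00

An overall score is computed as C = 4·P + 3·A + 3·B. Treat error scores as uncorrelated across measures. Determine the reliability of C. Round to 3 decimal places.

0.861

Var(C) = 4² + 3² + 3² + 2·[12·0.55 + 12·0.18 + 9·0.16] = 34 + 20.4 = 54.4.
With uncorrelated errors the cross-covariances are all true-score covariance, so they carry over unchanged; only the diagonal terms shrink to ρᵢσᵢ².
True-score variance = [4²·0.96 + 3²·0.55 + 3²·0.68] + 20.4 = 26.43 + 20.4 = 46.83.
Reliability = 46.83 / 54.4 = 0.861.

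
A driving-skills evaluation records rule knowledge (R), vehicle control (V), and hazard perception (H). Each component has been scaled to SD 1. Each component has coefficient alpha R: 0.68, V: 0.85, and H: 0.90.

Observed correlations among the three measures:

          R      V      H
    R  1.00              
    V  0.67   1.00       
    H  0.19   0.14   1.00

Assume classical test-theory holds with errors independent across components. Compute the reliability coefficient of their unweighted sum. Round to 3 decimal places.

Var(R+V+H) = 3 + 2·[0.67 + 0.19 + 0.14] = 3 + 2 = 5.
With uncorrelated errors the cross-covariances are all true-score covariance, so they carry over unchanged; only the diagonal terms shrink to ρᵢσᵢ².
True-score variance = [0.68 + 0.85 + 0.90] + 2 = 2.43 + 2 = 4.43.
Reliability = 4.43 / 5 = 0.886.

0.886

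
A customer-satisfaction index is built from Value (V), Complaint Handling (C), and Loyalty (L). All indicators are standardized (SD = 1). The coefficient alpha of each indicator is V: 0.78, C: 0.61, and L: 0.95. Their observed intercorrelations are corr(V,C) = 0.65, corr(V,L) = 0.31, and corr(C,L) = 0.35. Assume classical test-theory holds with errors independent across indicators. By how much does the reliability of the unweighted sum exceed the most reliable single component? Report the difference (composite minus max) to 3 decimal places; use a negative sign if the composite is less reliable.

-0.067

Var(sum) = 3 + 2.62 = 5.62; true-score variance = 2.34 + 2.62 = 4.96; composite reliability = 0.8826.
Max component reliability = 0.9500.
Difference = 0.8826 − 0.9500 = -0.067.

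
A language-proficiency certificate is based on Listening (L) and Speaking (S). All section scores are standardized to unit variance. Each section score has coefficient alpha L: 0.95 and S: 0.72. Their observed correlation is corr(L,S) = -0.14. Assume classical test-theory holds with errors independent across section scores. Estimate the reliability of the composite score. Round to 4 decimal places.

Var(L+S) = 2 + 2·[(-0.14)] = 2 − 0.28 = 1.72.
With uncorrelated errors the cross-covariances are all true-score covariance, so they carry over unchanged; only the diagonal terms shrink to ρᵢσᵢ².
True-score variance = [0.95 + 0.72] − 0.28 = 1.67 − 0.28 = 1.39.
Reliability = 1.39 / 1.72 = 0.8081.

0.8081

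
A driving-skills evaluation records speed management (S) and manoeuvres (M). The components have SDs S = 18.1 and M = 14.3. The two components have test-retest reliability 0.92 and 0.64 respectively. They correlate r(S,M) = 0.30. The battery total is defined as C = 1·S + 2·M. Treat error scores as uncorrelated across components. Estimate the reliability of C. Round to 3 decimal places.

0.780

Var(C) = 18.1² + 2²·14.3² + 2·[2·18.1·14.3·0.30] = 1145.57 + 310.596 = 1456.17.
Under uncorrelated errors the observed covariances equal the true-score covariances, so only the own-variance terms attenuate.
True-score variance = [18.1²·0.92 + 2²·14.3²·0.64] + 310.596 = 824.896 + 310.596 = 1135.49.
Reliability = 1135.49 / 1456.17 = 0.780.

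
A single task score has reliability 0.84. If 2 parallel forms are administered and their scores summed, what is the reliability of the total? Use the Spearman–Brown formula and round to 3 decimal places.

ρ_k = kρ / (1 + (k−1)ρ) = 2·0.84 / (1 + 1·0.84) = 1.680 / 1.840 = 0.913.

0.913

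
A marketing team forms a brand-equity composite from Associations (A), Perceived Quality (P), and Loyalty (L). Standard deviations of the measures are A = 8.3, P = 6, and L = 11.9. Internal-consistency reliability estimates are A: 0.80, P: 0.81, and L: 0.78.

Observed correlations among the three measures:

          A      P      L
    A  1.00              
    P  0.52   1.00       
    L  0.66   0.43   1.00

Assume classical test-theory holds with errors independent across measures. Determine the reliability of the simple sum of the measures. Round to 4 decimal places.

0.8944

Var(A+P+L) = 8.3² + 6² + 11.9² + 2·[8.3·6·0.52 + 8.3·11.9·0.66 + 6·11.9·0.43] = 246.5 + 243.572 = 490.072.
Because errors are independent across components, Cov(Tᵢ,Tⱼ) = Cov(Xᵢ,Xⱼ); the off-diagonal part of the true-score variance is the same as above.
True-score variance = [8.3²·0.80 + 6²·0.81 + 11.9²·0.78] + 243.572 = 194.728 + 243.572 = 438.3.
Reliability = 438.3 / 490.072 = 0.8944.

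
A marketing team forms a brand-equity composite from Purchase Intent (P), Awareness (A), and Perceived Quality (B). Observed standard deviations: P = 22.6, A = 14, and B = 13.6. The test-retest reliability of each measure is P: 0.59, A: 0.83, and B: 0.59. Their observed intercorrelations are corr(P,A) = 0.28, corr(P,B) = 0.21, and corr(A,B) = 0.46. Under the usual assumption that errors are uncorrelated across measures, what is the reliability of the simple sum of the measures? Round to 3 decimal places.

0.768

Var(P+A+B) = 22.6² + 14² + 13.6² + 2·[22.6·14·0.28 + 22.6·13.6·0.21 + 14·13.6·0.46] = 891.72 + 481.443 = 1373.16.
Under uncorrelated errors the observed covariances equal the true-score covariances, so only the own-variance terms attenuate.
True-score variance = [22.6²·0.59 + 14²·0.83 + 13.6²·0.59] + 481.443 = 573.155 + 481.443 = 1054.6.
Reliability = 1054.6 / 1373.16 = 0.768.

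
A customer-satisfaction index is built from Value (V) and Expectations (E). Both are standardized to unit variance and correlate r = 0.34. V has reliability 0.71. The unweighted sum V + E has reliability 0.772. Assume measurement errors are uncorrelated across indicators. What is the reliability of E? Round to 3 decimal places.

0.679

Var(V+E) = 2 + 2·0.34 = 2.680.
True-score variance = ρ_V + ρ_E + 2·0.34, so 0.772 = (0.71 + ρ_E + 0.68) / 2.680.
ρ_E = 0.772·2.680 − 0.71 − 0.68 = 0.679.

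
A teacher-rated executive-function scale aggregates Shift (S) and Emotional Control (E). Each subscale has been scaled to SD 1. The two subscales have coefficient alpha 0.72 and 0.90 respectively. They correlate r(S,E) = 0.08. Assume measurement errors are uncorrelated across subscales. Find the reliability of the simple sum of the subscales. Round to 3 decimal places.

0.824

Var(S+E) = 2 + 2·[0.08] = 2 + 0.16 = 2.16.
Because errors are independent across components, Cov(Tᵢ,Tⱼ) = Cov(Xᵢ,Xⱼ); the off-diagonal part of the true-score variance is the same as above.
True-score variance = [0.72 + 0.90] + 0.16 = 1.62 + 0.16 = 1.78.
Reliability = 1.78 / 2.16 = 0.824.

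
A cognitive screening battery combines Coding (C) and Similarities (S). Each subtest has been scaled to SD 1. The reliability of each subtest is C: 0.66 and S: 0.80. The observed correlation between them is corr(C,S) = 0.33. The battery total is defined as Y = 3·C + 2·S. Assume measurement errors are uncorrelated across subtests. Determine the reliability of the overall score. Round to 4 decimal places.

Var(Y) = 3² + 2² + 2·[6·0.33] = 13 + 3.96 = 16.96.
Because errors are independent across components, Cov(Tᵢ,Tⱼ) = Cov(Xᵢ,Xⱼ); the off-diagonal part of the true-score variance is the same as above.
True-score variance = [3²·0.66 + 2²·0.80] + 3.96 = 9.14 + 3.96 = 13.1.
Reliability = 13.1 / 16.96 = 0.7724.

0.7724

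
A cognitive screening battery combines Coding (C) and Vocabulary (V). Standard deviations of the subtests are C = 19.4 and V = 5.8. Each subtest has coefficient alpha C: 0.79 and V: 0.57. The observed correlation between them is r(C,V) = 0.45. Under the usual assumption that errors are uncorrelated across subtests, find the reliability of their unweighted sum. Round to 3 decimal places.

0.817

Var(C+V) = 19.4² + 5.8² + 2·[19.4·5.8·0.45] = 410 + 101.268 = 511.268.
With uncorrelated errors the cross-covariances are all true-score covariance, so they carry over unchanged; only the diagonal terms shrink to ρᵢσᵢ².
True-score variance = [19.4²·0.79 + 5.8²·0.57] + 101.268 = 316.499 + 101.268 = 417.767.
Reliability = 417.767 / 511.268 = 0.817.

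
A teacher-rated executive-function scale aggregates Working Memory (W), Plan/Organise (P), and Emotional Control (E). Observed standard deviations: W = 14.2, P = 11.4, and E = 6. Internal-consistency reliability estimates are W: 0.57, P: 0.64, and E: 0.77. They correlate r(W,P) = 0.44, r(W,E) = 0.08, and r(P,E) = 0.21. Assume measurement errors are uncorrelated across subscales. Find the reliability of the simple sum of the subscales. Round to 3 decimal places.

0.743

Var(W+P+E) = 14.2² + 11.4² + 6² + 2·[14.2·11.4·0.44 + 14.2·6·0.08 + 11.4·6·0.21] = 367.6 + 184.814 = 552.414.
Under uncorrelated errors the observed covariances equal the true-score covariances, so only the own-variance terms attenuate.
True-score variance = [14.2²·0.57 + 11.4²·0.64 + 6²·0.77] + 184.814 = 225.829 + 184.814 = 410.644.
Reliability = 410.644 / 552.414 = 0.743.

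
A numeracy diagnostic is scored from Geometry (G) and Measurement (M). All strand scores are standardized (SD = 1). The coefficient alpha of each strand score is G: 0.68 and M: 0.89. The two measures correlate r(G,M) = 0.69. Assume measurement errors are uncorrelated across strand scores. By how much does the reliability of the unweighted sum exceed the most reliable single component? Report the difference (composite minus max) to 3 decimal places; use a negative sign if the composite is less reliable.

-0.017

Var(sum) = 2 + 1.38 = 3.38; true-score variance = 1.57 + 1.38 = 2.95; composite reliability = 0.8728.
Max component reliability = 0.8900.
Difference = 0.8728 − 0.8900 = -0.017.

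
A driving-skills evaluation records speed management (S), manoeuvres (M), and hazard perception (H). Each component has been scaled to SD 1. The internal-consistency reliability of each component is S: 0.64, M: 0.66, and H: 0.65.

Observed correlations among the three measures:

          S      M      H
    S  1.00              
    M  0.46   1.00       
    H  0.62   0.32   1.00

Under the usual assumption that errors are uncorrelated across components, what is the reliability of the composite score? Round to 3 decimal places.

0.819

Var(S+M+H) = 3 + 2·[0.46 + 0.62 + 0.32] = 3 + 2.8 = 5.8.
Under uncorrelated errors the observed covariances equal the true-score covariances, so only the own-variance terms attenuate.
True-score variance = [0.64 + 0.66 + 0.65] + 2.8 = 1.95 + 2.8 = 4.75.
Reliability = 4.75 / 5.8 = 0.819.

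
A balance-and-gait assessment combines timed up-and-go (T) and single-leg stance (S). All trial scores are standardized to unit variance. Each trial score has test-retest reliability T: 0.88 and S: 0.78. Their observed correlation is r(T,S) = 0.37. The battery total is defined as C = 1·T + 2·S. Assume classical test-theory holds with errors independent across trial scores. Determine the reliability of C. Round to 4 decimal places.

Var(C) = 1 + 2² + 2·[2·0.37] = 5 + 1.48 = 6.48.
With uncorrelated errors the cross-covariances are all true-score covariance, so they carry over unchanged; only the diagonal terms shrink to ρᵢσᵢ².
True-score variance = [0.88 + 2²·0.78] + 1.48 = 4 + 1.48 = 5.48.
Reliability = 5.48 / 6.48 = 0.8457.

0.8457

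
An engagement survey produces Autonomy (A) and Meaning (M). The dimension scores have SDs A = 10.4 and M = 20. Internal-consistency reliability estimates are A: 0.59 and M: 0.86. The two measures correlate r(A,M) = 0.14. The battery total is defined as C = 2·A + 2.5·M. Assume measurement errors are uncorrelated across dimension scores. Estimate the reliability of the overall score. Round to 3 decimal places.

Var(C) = 2²·10.4² + 2.5²·20² + 2·[5·10.4·20·0.14] = 2932.64 + 291.2 = 3223.84.
With uncorrelated errors the cross-covariances are all true-score covariance, so they carry over unchanged; only the diagonal terms shrink to ρᵢσᵢ².
True-score variance = [2²·10.4²·0.59 + 2.5²·20²·0.86] + 291.2 = 2405.26 + 291.2 = 2696.46.
Reliability = 2696.46 / 3223.84 = 0.836.

0.836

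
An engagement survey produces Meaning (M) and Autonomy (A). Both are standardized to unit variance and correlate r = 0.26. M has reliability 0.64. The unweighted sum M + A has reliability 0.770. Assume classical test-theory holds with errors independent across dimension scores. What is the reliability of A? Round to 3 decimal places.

Var(M+A) = 2 + 2·0.26 = 2.520.
True-score variance = ρ_M + ρ_A + 2·0.26, so 0.770 = (0.64 + ρ_A + 0.52) / 2.520.
ρ_A = 0.770·2.520 − 0.64 − 0.52 = 0.780.

0.780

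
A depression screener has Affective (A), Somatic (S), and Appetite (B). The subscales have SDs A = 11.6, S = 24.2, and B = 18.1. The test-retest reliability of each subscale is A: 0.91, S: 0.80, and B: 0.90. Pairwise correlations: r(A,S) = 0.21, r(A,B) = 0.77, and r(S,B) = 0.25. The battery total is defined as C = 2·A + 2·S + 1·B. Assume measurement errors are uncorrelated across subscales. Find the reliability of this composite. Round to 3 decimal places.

Var(C) = 2²·11.6² + 2²·24.2² + 18.1² + 2·[4·11.6·24.2·0.21 + 2·11.6·18.1·0.77 + 2·24.2·18.1·0.25] = 3208.41 + 1556.31 = 4764.72.
Because errors are independent across components, Cov(Tᵢ,Tⱼ) = Cov(Xᵢ,Xⱼ); the off-diagonal part of the true-score variance is the same as above.
True-score variance = [2²·11.6²·0.91 + 2²·24.2²·0.80 + 18.1²·0.90] + 1556.31 = 2658.7 + 1556.31 = 4215.
Reliability = 4215 / 4764.72 = 0.885.

0.885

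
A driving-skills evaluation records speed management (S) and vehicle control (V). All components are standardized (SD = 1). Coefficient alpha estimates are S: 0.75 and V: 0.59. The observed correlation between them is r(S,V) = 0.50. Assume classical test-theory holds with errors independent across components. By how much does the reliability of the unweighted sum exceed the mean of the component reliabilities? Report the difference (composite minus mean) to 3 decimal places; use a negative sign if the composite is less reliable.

Var(sum) = 2 + 1 = 3; true-score variance = 1.34 + 1 = 2.34; composite reliability = 0.7800.
Mean component reliability = 0.6700.
Difference = 0.7800 − 0.6700 = 0.110.

0.110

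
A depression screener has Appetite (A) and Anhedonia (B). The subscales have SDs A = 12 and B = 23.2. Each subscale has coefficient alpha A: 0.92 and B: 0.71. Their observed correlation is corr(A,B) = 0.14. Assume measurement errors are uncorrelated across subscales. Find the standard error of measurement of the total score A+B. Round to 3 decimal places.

12.946

Var(total) = 682.24 + 77.952 = 760.192.
True-score variance = 514.63 + 77.952 = 592.582, so reliability = 0.7795.
Error variance = 760.192 − 592.582 = 167.61; SEM = √167.61 = 12.946.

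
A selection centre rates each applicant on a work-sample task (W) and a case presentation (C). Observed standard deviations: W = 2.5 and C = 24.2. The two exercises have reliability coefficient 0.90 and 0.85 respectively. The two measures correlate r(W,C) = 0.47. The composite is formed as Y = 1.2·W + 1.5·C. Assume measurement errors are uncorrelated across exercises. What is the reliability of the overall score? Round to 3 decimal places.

Var(Y) = 1.2²·2.5² + 1.5²·24.2² + 2·[1.8·2.5·24.2·0.47] = 1326.69 + 102.366 = 1429.06.
With uncorrelated errors the cross-covariances are all true-score covariance, so they carry over unchanged; only the diagonal terms shrink to ρᵢσᵢ².
True-score variance = [1.2²·2.5²·0.90 + 1.5²·24.2²·0.85] + 102.366 = 1128.14 + 102.366 = 1230.5.
Reliability = 1230.5 / 1429.06 = 0.861.

0.861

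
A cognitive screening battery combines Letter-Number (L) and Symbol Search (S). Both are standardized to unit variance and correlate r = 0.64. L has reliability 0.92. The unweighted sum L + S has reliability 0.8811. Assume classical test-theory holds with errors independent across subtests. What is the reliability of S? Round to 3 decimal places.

0.690

Var(L+S) = 2 + 2·0.64 = 3.280.
True-score variance = ρ_L + ρ_S + 2·0.64, so 0.8811 = (0.92 + ρ_S + 1.28) / 3.280.
ρ_S = 0.8811·3.280 − 0.92 − 1.28 = 0.690.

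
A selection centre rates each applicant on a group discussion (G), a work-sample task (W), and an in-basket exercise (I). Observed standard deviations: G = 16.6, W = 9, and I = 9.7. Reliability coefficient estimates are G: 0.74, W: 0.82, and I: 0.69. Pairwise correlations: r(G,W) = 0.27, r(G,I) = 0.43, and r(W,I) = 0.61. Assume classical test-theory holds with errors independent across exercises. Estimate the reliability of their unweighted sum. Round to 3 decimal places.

Var(G+W+I) = 16.6² + 9² + 9.7² + 2·[16.6·9·0.27 + 16.6·9.7·0.43 + 9·9.7·0.61] = 450.65 + 325.659 = 776.309.
Under uncorrelated errors the observed covariances equal the true-score covariances, so only the own-variance terms attenuate.
True-score variance = [16.6²·0.74 + 9²·0.82 + 9.7²·0.69] + 325.659 = 335.257 + 325.659 = 660.916.
Reliability = 660.916 / 776.309 = 0.851.

0.851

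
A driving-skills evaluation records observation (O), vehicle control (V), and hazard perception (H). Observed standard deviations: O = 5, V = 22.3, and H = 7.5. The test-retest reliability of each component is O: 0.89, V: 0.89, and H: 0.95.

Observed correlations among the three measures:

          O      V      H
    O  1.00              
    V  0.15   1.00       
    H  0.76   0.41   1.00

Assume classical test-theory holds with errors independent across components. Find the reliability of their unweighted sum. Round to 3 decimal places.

Var(O+V+H) = 5² + 22.3² + 7.5² + 2·[5·22.3·0.15 + 5·7.5·0.76 + 22.3·7.5·0.41] = 578.54 + 227.595 = 806.135.
Under uncorrelated errors the observed covariances equal the true-score covariances, so only the own-variance terms attenuate.
True-score variance = [5²·0.89 + 22.3²·0.89 + 7.5²·0.95] + 227.595 = 518.276 + 227.595 = 745.871.
Reliability = 745.871 / 806.135 = 0.925.

0.925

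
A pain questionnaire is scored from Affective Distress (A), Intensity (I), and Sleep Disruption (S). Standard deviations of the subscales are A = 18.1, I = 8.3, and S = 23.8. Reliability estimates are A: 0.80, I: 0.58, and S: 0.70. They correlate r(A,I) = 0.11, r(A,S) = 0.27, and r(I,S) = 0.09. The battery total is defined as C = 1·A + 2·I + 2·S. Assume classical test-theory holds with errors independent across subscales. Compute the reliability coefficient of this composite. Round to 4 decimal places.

0.7570

Var(C) = 18.1² + 2²·8.3² + 2²·23.8² + 2·[2·18.1·8.3·0.11 + 2·18.1·23.8·0.27 + 4·8.3·23.8·0.09] = 2868.93 + 673.572 = 3542.5.
With uncorrelated errors the cross-covariances are all true-score covariance, so they carry over unchanged; only the diagonal terms shrink to ρᵢσᵢ².
True-score variance = [18.1²·0.80 + 2²·8.3²·0.58 + 2²·23.8²·0.70] + 673.572 = 2007.94 + 673.572 = 2681.52.
Reliability = 2681.52 / 3542.5 = 0.7570.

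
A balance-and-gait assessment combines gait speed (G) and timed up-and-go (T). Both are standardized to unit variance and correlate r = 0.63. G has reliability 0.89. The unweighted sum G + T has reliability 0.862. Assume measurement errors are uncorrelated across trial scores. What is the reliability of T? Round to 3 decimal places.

0.660

Var(G+T) = 2 + 2·0.63 = 3.260.
True-score variance = ρ_G + ρ_T + 2·0.63, so 0.862 = (0.89 + ρ_T + 1.26) / 3.260.
ρ_T = 0.862·3.260 − 0.89 − 1.26 = 0.660.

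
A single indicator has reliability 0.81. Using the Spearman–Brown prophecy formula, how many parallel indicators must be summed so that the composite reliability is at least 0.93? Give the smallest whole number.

4

k ≥ ρ*(1−ρ₁)/(ρ₁(1−ρ*)) = 0.93·0.19 / (0.81·0.07) = 3.116.
Smallest integer k = 4.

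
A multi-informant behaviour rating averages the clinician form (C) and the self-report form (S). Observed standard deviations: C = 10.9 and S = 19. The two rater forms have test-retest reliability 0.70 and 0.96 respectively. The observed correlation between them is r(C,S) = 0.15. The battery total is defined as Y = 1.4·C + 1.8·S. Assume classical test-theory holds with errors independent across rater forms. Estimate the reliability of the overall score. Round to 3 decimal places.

0.925

Var(Y) = 1.4²·10.9² + 1.8²·19² + 2·[2.52·10.9·19·0.15] = 1402.51 + 156.568 = 1559.08.
Under uncorrelated errors the observed covariances equal the true-score covariances, so only the own-variance terms attenuate.
True-score variance = [1.4²·10.9²·0.70 + 1.8²·19²·0.96] + 156.568 = 1285.86 + 156.568 = 1442.43.
Reliability = 1442.43 / 1559.08 = 0.925.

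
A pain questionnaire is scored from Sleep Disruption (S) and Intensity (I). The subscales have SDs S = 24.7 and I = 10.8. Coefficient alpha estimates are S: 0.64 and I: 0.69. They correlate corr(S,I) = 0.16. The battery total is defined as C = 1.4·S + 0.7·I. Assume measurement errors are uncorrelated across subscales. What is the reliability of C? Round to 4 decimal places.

Var(C) = 1.4²·24.7² + 0.7²·10.8² + 2·[0.98·24.7·10.8·0.16] = 1252.93 + 83.6559 = 1336.59.
Under uncorrelated errors the observed covariances equal the true-score covariances, so only the own-variance terms attenuate.
True-score variance = [1.4²·24.7²·0.64 + 0.7²·10.8²·0.69] + 83.6559 = 804.733 + 83.6559 = 888.389.
Reliability = 888.389 / 1336.59 = 0.6647.

0.6647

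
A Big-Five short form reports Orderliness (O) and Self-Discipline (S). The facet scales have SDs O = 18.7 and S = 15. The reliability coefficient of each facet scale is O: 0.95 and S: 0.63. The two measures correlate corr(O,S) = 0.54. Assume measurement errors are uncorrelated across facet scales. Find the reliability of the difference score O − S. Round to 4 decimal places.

0.6293

Var(O−S) = 18.7² + 15² − 2·18.7·15·0.54 = 574.69 − 302.94 = 271.75.
Under uncorrelated errors the observed covariances equal the true-score covariances, so only the own-variance terms attenuate.
True-score variance = [18.7²·0.95 + 15²·0.63] − 302.94 = 473.955 − 302.94 = 171.015.
Reliability = 171.015 / 271.75 = 0.6293.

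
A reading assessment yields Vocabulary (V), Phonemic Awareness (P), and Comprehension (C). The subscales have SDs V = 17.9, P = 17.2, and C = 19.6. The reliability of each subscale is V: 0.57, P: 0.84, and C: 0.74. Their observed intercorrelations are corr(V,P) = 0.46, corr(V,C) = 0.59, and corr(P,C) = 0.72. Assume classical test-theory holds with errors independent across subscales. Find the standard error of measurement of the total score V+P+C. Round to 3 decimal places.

Var(total) = 1000.41 + 1182.69 = 2183.1.
True-score variance = 715.418 + 1182.69 = 1898.11, so reliability = 0.8695.
Error variance = 2183.1 − 1898.11 = 284.992; SEM = √284.992 = 16.882.

16.882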